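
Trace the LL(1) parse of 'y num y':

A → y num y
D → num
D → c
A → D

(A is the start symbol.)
LL(1) parsing maintains a stack (initially the start symbol over $) and the input. At each step: if the stack top is a terminal, match it against the current input token; if it is a non-terminal N, replace it with the RHS of M[N, lookahead] (the unique production whose predict set contains the lookahead).

Stack is shown with the top on the left.

Stack      Input      Action
----------------------------
A $        y num y $  output A → y num y
y num y $  y num y $  match 'y'
num y $    num y $    match 'num'
y $        y $        match 'y'
$          $          accept

The string is accepted.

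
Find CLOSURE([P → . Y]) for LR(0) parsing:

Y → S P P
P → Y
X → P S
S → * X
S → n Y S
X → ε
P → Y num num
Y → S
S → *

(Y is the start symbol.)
{ [P → . Y], [S → . * X], [S → . *], [S → . n Y S], [Y → . S P P], [Y → . S] }

Start with: [P → . Y]
  [P → . Y] has the dot before Y: add [Y → . S P P], [Y → . S]
  [Y → . S P P] has the dot before S: add [S → . * X], [S → . n Y S], [S → . *]
No further items can be added.

CLOSURE = { [P → . Y], [S → . * X], [S → . *], [S → . n Y S], [Y → . S P P], [Y → . S] }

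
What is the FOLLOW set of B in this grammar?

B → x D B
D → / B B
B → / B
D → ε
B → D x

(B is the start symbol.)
{ $, '/', 'x' }

B is the start symbol, so $ ∈ FOLLOW(B).
In B → x D B: B is at the end; this adds FOLLOW(B) to itself — nothing new
In D → / B B: B is followed by B, add FIRST(B) \ {ε} = { '/', 'x' }
In D → / B B: B is at the end, add FOLLOW(D)
In B → / B: B is at the end; this adds FOLLOW(B) to itself — nothing new

The FOLLOW sets referred to above (computed the same way, to a fixed point):
  FOLLOW(D) = { '/', 'x' }

Taking the union: FOLLOW(B) = { $, '/', 'x' }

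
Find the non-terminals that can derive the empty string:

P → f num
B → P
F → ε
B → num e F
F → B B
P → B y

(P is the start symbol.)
{ 'F' }

ε-productions: F → ε
So F is immediately nullable.
No further non-terminal can be added: every production for the remaining non-terminals contains a terminal or a non-nullable non-terminal.
Nullable = { 'F' }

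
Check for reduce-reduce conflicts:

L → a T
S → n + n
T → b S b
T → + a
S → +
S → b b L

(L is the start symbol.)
Augment with L' → L and build the canonical LR(0) collection (I0 = CLOSURE({[L' → . L]}), then GOTO on every symbol after a dot until no new states appear). It has 16 states:
  I0: { [L → . a T], [L' → . L] }  — shift
  I1: { [L' → L .] }  — accept
  I2: { [L → a . T], [T → . + a], [T → . b S b] }  — shift
  I3: { [T → + . a] }  — shift
  I4: { [L → a T .] }  — reduce
  I5: { [S → . +], [S → . b b L], [S → . n + n], [T → b . S b] }  — shift
  I6: { [S → + .] }  — reduce
  I7: { [T → b S . b] }  — shift
  I8: { [S → b . b L] }  — shift
  I9: { [S → n . + n] }  — shift
  I10: { [S → n + . n] }  — shift
  I11: { [S → n + n .] }  — reduce
  I12: { [L → . a T], [S → b b . L] }  — shift
  I13: { [S → b b L .] }  — reduce
  I14: { [T → b S b .] }  — reduce
  I15: { [T → + a .] }  — reduce

No state contains more than one complete item.

Answer: No reduce-reduce conflicts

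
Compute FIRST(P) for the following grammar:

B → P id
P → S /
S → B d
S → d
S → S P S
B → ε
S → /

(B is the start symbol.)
To compute FIRST(P), examine every production with P on the left-hand side, reading each right-hand side left to right until a non-nullable symbol is reached.

FIRST sets of the other non-terminals involved (by the same procedure, iterated to a fixed point):
  FIRST(S) = { '/', 'd' }

From P → S /:
  - S is a non-terminal: add FIRST(S) \ {ε} = { '/', 'd' }
    S is not nullable, so stop

Collecting: FIRST(P) = { '/', 'd' }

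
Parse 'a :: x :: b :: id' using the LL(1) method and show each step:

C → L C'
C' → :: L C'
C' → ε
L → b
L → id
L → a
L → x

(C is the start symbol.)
LL(1) parsing maintains a stack (initially the start symbol over $) and the input. At each step: if the stack top is a terminal, match it against the current input token; if it is a non-terminal N, replace it with the RHS of M[N, lookahead] (the unique production whose predict set contains the lookahead).

Stack is shown with the top on the left.

Stack      Input                Action
--------------------------------------
C $        a :: x :: b :: id $  output C → L C'
L C' $     a :: x :: b :: id $  output L → a
a C' $     a :: x :: b :: id $  match 'a'
C' $       :: x :: b :: id $    output C' → :: L C'
:: L C' $  :: x :: b :: id $    match '::'
L C' $     x :: b :: id $       output L → x
x C' $     x :: b :: id $       match 'x'
C' $       :: b :: id $         output C' → :: L C'
:: L C' $  :: b :: id $         match '::'
L C' $     b :: id $            output L → b
b C' $     b :: id $            match 'b'
C' $       :: id $              output C' → :: L C'
:: L C' $  :: id $              match '::'
L C' $     id $                 output L → id
id C' $    id $                 match 'id'
C' $       $                    output C' → ε
$          $                    accept

The string is accepted.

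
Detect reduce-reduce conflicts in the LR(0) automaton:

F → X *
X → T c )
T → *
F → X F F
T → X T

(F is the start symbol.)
Augment with F' → F and build the canonical LR(0) collection (I0 = CLOSURE({[F' → . F]}), then GOTO on every symbol after a dot until no new states appear). It has 11 states:
  I0: { [F → . X *], [F → . X F F], [F' → . F], [T → . *], [T → . X T], [X → . T c )] }  — shift
  I1: { [T → * .] }  — reduce
  I2: { [F' → F .] }  — accept
  I3: { [X → T . c )] }  — shift
  I4: { [F → . X *], [F → . X F F], [F → X . *], [F → X . F F], [T → . *], [T → . X T], [T → X . T], [X → . T c )] }  — shift
  I5: { [F → X * .], [T → * .] }  — 2 reduces
  I6: { [F → . X *], [F → . X F F], [F → X F . F], [T → . *], [T → . X T], [X → . T c )] }  — shift
  I7: { [T → X T .], [X → T . c )] }  — shift, reduce
  I8: { [X → T c . )] }  — shift
  I9: { [X → T c ) .] }  — reduce
  I10: { [F → X F F .] }  — reduce

I5 contains complete items [F → X * .], [T → * .] — reduce-reduce conflict.

Answer: Yes — I5: [F → X * .] vs [T → * .]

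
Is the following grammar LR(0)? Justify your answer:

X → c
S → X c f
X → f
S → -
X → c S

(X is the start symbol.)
A grammar is LR(0) if no state in the canonical LR(0) collection has:
  - both a shift item (dot before a terminal) and a complete item (shift-reduce conflict), or
  - two or more complete items (reduce-reduce conflict; the accept item [X' → X .] counts as a complete item here).

Augment with X' → X and build the canonical LR(0) collection (I0 = CLOSURE({[X' → . X]}), then GOTO on every symbol after a dot until no new states appear). It has 9 states:
  I0: { [X → . c S], [X → . c], [X → . f], [X' → . X] }  — shift
  I1: { [X' → X .] }  — accept
  I2: { [S → . -], [S → . X c f], [X → . c S], [X → . c], [X → . f], [X → c . S], [X → c .] }  — shift, reduce
  I3: { [X → f .] }  — reduce
  I4: { [S → - .] }  — reduce
  I5: { [X → c S .] }  — reduce
  I6: { [S → X . c f] }  — shift
  I7: { [S → X c . f] }  — shift
  I8: { [S → X c f .] }  — reduce

Conflict in state I2:
  Shift-reduce conflict between [X → c .] and [S → . -]
So the grammar is NOT LR(0).

Answer: No. Shift-reduce conflict between [X → c .] and [S → . -]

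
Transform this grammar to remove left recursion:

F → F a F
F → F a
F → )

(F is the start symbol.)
F is directly left-recursive. The standard transformation for
  A → A α₁ | ... | A α_m | β₁ | ... | β_n
is
  A  → β₁ A' | ... | β_n A'
  A' → α₁ A' | ... | α_m A' | ε

F → ) becomes F → ) F'
F → F a F becomes F' → a F F'
F → F a becomes F' → a F'
Add F' → ε

Resulting grammar:
F → ) F'
F' → a F F'
F' → a F'
F' → ε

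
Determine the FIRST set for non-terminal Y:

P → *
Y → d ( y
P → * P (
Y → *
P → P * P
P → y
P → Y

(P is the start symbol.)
To compute FIRST(Y), examine every production with Y on the left-hand side, reading each right-hand side left to right until a non-nullable symbol is reached.

From Y → d ( y:
  - d is a terminal: add 'd' and stop
From Y → *:
  - '*' is a terminal: add '*' and stop

Collecting: FIRST(Y) = { '*', 'd' }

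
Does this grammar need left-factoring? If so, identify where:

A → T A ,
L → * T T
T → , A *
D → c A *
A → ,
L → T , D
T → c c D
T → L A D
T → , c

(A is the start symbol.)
Left-factoring is needed when two productions for the same non-terminal
share a common prefix on the right-hand side.

Productions for A:
  A → T A ,
  A → ,
Productions for L:
  L → * T T
  L → T , D
Productions for T:
  T → , A *
  T → c c D
  T → L A D
  T → , c

Found common prefix ',' in productions for T

Answer: Yes, T has productions with common prefix ','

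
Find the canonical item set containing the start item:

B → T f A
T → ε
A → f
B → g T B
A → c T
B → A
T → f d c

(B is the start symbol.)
{ [A → . c T], [A → . f], [B → . A], [B → . T f A], [B → . g T B], [B' → . B], [T → . f d c], [T → .] }

First, augment the grammar with B' → B
I₀ = CLOSURE({ [B' → . B] }):
  [B' → . B] has the dot before B: add [B → . T f A], [B → . g T B], [B → . A]
  [B → . T f A] has the dot before T: add [T → .], [T → . f d c]
  [B → . A] has the dot before A: add [A → . f], [A → . c T]
No further items can be added.

I₀ = { [A → . c T], [A → . f], [B → . A], [B → . T f A], [B → . g T B], [B' → . B], [T → . f d c], [T → .] }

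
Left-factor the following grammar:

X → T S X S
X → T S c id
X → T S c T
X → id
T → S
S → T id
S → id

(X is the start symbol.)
Left-factoring transforms A → αβ₁ | αβ₂ into A → αA' and A' → β₁ | β₂
(α is the longest common prefix among the alternatives). Repeat until
no nonterminal has two alternatives with a common prefix.

Round 1: X has alternatives sharing prefix 'T S'. Introduce X': X → T S X'
  Add: X' → X S
  Add: X' → c id
  Add: X' → c T

Round 2: X' has alternatives sharing prefix 'c'. Introduce X'': X' → c X''
  Add: X'' → id
  Add: X'' → T

No remaining common prefixes — done.

Resulting grammar:
X → T S X'
X' → X S
X' → c X''
X'' → id
X'' → T
X → id
T → S
S → T id
S → id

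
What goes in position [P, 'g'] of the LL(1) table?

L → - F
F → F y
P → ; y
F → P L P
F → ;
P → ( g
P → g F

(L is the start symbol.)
P → g F

To find M[P, 'g'], we find productions for P where 'g' is in the predict set (PREDICT(N → α) = (FIRST(α) \ {ε}) ∪ (FOLLOW(N) if α ⇒* ε)).

P → ; y: PREDICT = { ';' }
P → ( g: PREDICT = { '(' }
P → g F: PREDICT = { 'g' }
  'g' is in predict set, so this production goes in M[P, 'g']

M[P, 'g'] = P → g F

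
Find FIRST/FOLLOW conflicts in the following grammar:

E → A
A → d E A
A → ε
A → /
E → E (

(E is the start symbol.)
Yes. E → E '(' with FOLLOW(E) on { '(', '/', 'd' }; A → d E A with FOLLOW(A) on { 'd' }; A → '/' with FOLLOW(A) on { '/' }

A FIRST/FOLLOW conflict occurs when a non-terminal N has a nullable alternative N → β (β ⇒* ε) and another alternative N → α with FIRST(α) ∩ FOLLOW(N) ≠ ∅: on such a lookahead the parser cannot decide between expanding α and letting N vanish via β.

Nullable non-terminals: A, E.
FIRST sets used below: FIRST(A) = { '/', 'd', ε }, FIRST(E) = { '(', '/', 'd', ε }

A: nullable alternative(s) A → ε; FOLLOW(A) = { $, '(', '/', 'd' }
  A → d E A: FIRST \ {ε} = { 'd' } — overlaps FOLLOW(A) on { 'd' }: CONFLICT
  A → ε: FIRST \ {ε} = { } — this is the only nullable alternative, skip
  A → /: FIRST \ {ε} = { '/' } — overlaps FOLLOW(A) on { '/' }: CONFLICT

E: nullable alternative(s) E → A; FOLLOW(E) = { $, '(', '/', 'd' }
  E → A: FIRST \ {ε} = { '/', 'd' } — this is the only nullable alternative, skip
  E → E (: FIRST \ {ε} = { '(', '/', 'd' } — overlaps FOLLOW(E) on { '(', '/', 'd' }: CONFLICT

So the grammar has 3 FIRST/FOLLOW conflicts (marked CONFLICT above).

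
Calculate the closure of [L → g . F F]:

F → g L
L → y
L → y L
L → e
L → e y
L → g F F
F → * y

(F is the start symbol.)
Start with: [L → g . F F]
  [L → g . F F] has the dot before F: add [F → . g L], [F → . * y]
No further items can be added.

CLOSURE = { [F → . * y], [F → . g L], [L → g . F F] }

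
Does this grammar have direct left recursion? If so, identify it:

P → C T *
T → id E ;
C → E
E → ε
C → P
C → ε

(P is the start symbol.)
No direct left recursion

Direct left recursion occurs when N → N α for some non-terminal N (the right-hand side begins with the left-hand side itself).

P → C T *: starts with C
T → id E ;: starts with id
C → E: starts with E
E → ε: starts with ε
C → P: starts with P
C → ε: starts with ε

No direct left recursion found.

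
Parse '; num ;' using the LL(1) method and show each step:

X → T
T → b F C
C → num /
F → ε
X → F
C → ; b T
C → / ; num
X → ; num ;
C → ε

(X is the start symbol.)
Stack is shown with the top on the left.

Stack      Input      Action
----------------------------
X $        ; num ; $  output X → ; num ;
; num ; $  ; num ; $  match ';'
num ; $    num ; $    match 'num'
; $        ; $        match ';'
$          $          accept

The string is accepted.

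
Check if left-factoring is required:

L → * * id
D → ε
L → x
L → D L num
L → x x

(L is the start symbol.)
Left-factoring is needed when two productions for the same non-terminal
share a common prefix on the right-hand side.

Productions for L:
  L → * * id
  L → x
  L → D L num
  L → x x

Found common prefix 'x' in productions for L

Answer: Yes, L has productions with common prefix 'x'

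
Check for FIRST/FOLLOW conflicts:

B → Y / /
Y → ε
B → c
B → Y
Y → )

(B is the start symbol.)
A FIRST/FOLLOW conflict occurs when a non-terminal N has a nullable alternative N → β (β ⇒* ε) and another alternative N → α with FIRST(α) ∩ FOLLOW(N) ≠ ∅: on such a lookahead the parser cannot decide between expanding α and letting N vanish via β.

Nullable non-terminals: B, Y.
FIRST sets used below: FIRST(Y) = { ')', ε }

B: nullable alternative(s) B → Y; FOLLOW(B) = { $ }
  B → Y / /: FIRST \ {ε} = { ')', '/' } — disjoint from FOLLOW(B)
  B → c: FIRST \ {ε} = { 'c' } — disjoint from FOLLOW(B)
  B → Y: FIRST \ {ε} = { ')' } — this is the only nullable alternative, skip

Y: nullable alternative(s) Y → ε; FOLLOW(Y) = { $, '/' }
  Y → ε: FIRST \ {ε} = { } — this is the only nullable alternative, skip
  Y → ): FIRST \ {ε} = { ')' } — disjoint from FOLLOW(Y)

No FIRST/FOLLOW conflicts found.

Answer: No FIRST/FOLLOW conflicts.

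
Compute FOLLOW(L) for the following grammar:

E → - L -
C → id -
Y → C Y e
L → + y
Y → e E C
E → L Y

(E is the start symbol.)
{ '-', 'e', 'id' }

To compute FOLLOW(L), find every occurrence of L on a right-hand side N → α L β: add FIRST(β) \ {ε}, and if β is empty or nullable also add FOLLOW(N). Iterate to a fixed point.

In E → - L -: L is followed by '-', add FIRST('-') \ {ε} = { '-' }
In E → L Y: L is followed by Y, add FIRST(Y) \ {ε} = { 'e', 'id' }

Taking the union: FOLLOW(L) = { '-', 'e', 'id' }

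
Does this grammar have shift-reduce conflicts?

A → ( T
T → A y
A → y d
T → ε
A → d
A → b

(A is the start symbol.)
Augment with A' → A and build the canonical LR(0) collection (I0 = CLOSURE({[A' → . A]}), then GOTO on every symbol after a dot until no new states appear). It has 10 states:
  I0: { [A → . ( T], [A → . b], [A → . d], [A → . y d], [A' → . A] }  — shift
  I1: { [A → ( . T], [A → . ( T], [A → . b], [A → . d], [A → . y d], [T → . A y], [T → .] }  — shift, reduce
  I2: { [A' → A .] }  — accept
  I3: { [A → b .] }  — reduce
  I4: { [A → d .] }  — reduce
  I5: { [A → y . d] }  — shift
  I6: { [A → y d .] }  — reduce
  I7: { [T → A . y] }  — shift
  I8: { [A → ( T .] }  — reduce
  I9: { [T → A y .] }  — reduce

I1 contains reduce item [T → .] and shift items [A → . ( T], [A → . b], [A → . d], [A → . y d] — shift-reduce conflict.

Answer: Yes — I1: [T → .] vs [A → . ( T]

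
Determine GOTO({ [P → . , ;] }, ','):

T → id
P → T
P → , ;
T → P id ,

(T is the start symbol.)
{ [P → , . ;] }

GOTO(I, ',') = CLOSURE({ [A → αX.β] : [A → α.Xβ] ∈ I, X = ',' })

Items with dot before ',', with the dot advanced:
  [P → . , ;] → [P → , . ;]
Closure adds nothing (no advanced item has the dot before a non-terminal).

GOTO = { [P → , . ;] }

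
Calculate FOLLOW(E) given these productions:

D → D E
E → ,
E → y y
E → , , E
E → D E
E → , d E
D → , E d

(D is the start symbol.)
{ $, ',', 'd', 'y' }

In D → D E: E is at the end, add FOLLOW(D)
In E → , , E: E is at the end; this adds FOLLOW(E) to itself — nothing new
In E → D E: E is at the end; this adds FOLLOW(E) to itself — nothing new
In E → , d E: E is at the end; this adds FOLLOW(E) to itself — nothing new
In D → , E d: E is followed by d, add FIRST(d) \ {ε} = { 'd' }

The FOLLOW sets referred to above (computed the same way, to a fixed point):
  FOLLOW(D) = { $, ',', 'y' }

Taking the union: FOLLOW(E) = { $, ',', 'd', 'y' }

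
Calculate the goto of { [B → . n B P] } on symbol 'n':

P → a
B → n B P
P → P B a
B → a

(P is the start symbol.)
{ [B → . a], [B → . n B P], [B → n . B P] }

GOTO(I, 'n') = CLOSURE({ [A → αX.β] : [A → α.Xβ] ∈ I, X = 'n' })

Items with dot before 'n', with the dot advanced:
  [B → . n B P] → [B → n . B P]
Closure of the advanced items:
  [B → n . B P] has the dot before B: add [B → . n B P], [B → . a]

GOTO = { [B → . a], [B → . n B P], [B → n . B P] }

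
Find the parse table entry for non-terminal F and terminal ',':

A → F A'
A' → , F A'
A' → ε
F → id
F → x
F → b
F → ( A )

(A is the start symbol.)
To find M[F, ','], we find productions for F where ',' is in the predict set (PREDICT(N → α) = (FIRST(α) \ {ε}) ∪ (FOLLOW(N) if α ⇒* ε)).

F → id: PREDICT = { 'id' }
F → x: PREDICT = { 'x' }
F → b: PREDICT = { 'b' }
F → ( A ): PREDICT = { '(' }

M[F, ','] is empty (no production applies)

Answer: Empty (error entry)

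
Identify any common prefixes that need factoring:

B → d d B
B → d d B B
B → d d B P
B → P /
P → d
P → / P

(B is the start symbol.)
Left-factoring is needed when two productions for the same non-terminal
share a common prefix on the right-hand side.

Productions for B:
  B → d d B
  B → d d B B
  B → d d B P
  B → P /
Productions for P:
  P → d
  P → / P

Found common prefix 'd d B' in productions for B

Answer: Yes, B has productions with common prefix 'd d B'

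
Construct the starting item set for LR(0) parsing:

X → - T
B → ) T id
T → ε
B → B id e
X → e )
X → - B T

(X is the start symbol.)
{ [X → . - B T], [X → . - T], [X → . e )], [X' → . X] }

First, augment the grammar with X' → X
I₀ = CLOSURE({ [X' → . X] }):
  [X' → . X] has the dot before X: add [X → . - T], [X → . e )], [X → . - B T]
No further items can be added.

I₀ = { [X → . - B T], [X → . - T], [X → . e )], [X' → . X] }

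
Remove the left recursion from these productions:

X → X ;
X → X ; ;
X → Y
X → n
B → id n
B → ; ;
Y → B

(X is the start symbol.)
X is directly left-recursive. The standard transformation for
  A → A α₁ | ... | A α_m | β₁ | ... | β_n
is
  A  → β₁ A' | ... | β_n A'
  A' → α₁ A' | ... | α_m A' | ε

X → Y becomes X → Y X'
X → n becomes X → n X'
X → X ; becomes X' → ; X'
X → X ; ; becomes X' → ; ; X'
Add X' → ε

Productions for other non-terminals are unchanged:
  B → id n
  B → ; ;
  Y → B

Resulting grammar:
X → Y X'
X → n X'
X' → ; X'
X' → ; ; X'
X' → ε
B → id n
B → ; ;
Y → B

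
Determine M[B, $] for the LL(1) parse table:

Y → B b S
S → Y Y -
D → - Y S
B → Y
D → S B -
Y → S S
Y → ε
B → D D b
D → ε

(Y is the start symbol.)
To find M[B, $], we find productions for B where $ is in the predict set (PREDICT(N → α) = (FIRST(α) \ {ε}) ∪ (FOLLOW(N) if α ⇒* ε)).

Relevant sets:
  FIRST(Y) = { '-', 'b', ε }
  FIRST(D) = { '-', 'b', ε }
  FOLLOW(B) = { '-', 'b' }

B → Y: PREDICT = { '-', 'b' }
B → D D b: PREDICT = { '-', 'b' }

M[B, $] is empty (no production applies)

Answer: Empty (error entry)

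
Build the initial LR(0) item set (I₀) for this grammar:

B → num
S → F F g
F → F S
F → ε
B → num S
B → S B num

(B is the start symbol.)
First, augment the grammar with B' → B
I₀ = CLOSURE({ [B' → . B] }):
  [B' → . B] has the dot before B: add [B → . num], [B → . num S], [B → . S B num]
  [B → . S B num] has the dot before S: add [S → . F F g]
  [S → . F F g] has the dot before F: add [F → . F S], [F → .]
No further items can be added.

I₀ = { [B → . S B num], [B → . num S], [B → . num], [B' → . B], [F → . F S], [F → .], [S → . F F g] }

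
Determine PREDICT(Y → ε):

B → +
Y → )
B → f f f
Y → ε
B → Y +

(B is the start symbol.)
{ '+' }

PREDICT(Y → ε) = (FIRST(RHS) \ {ε}) ∪ (FOLLOW(Y) if ε ∈ FIRST(RHS), i.e. RHS ⇒* ε)
The right-hand side is ε (FIRST(ε) = { ε }), so the predict set is FOLLOW(Y) = { '+' }
PREDICT(Y → ε) = { '+' }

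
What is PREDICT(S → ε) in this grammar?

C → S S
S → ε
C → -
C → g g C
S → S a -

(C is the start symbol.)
PREDICT(S → ε) = (FIRST(RHS) \ {ε}) ∪ (FOLLOW(S) if ε ∈ FIRST(RHS), i.e. RHS ⇒* ε)
The right-hand side is ε (FIRST(ε) = { ε }), so the predict set is FOLLOW(S) = { $, 'a' }
PREDICT(S → ε) = { $, 'a' }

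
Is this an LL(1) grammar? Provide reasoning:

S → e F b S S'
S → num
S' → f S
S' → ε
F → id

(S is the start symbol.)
A grammar is LL(1) if for each non-terminal N with multiple productions, the predict sets of those productions are pairwise disjoint, where PREDICT(N → α) = (FIRST(α) \ {ε}) ∪ (FOLLOW(N) if α ⇒* ε).

Relevant sets:
  FOLLOW(S') = { $, 'f' }

For S:
  PREDICT(S → e F b S S') = { 'e' }
  PREDICT(S → num) = { 'num' }
For S':
  PREDICT(S' → f S) = { 'f' }
  PREDICT(S' → ε) = { $, 'f' }
F has a single production, so nothing to check there.

Conflict found: Predict set conflict for S': { 'f' }
The grammar is NOT LL(1).

Answer: No. Predict set conflict for S': { 'f' }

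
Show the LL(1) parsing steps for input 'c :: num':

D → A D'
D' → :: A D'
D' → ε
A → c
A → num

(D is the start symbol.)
LL(1) parsing maintains a stack (initially the start symbol over $) and the input. At each step: if the stack top is a terminal, match it against the current input token; if it is a non-terminal N, replace it with the RHS of M[N, lookahead] (the unique production whose predict set contains the lookahead).

Stack is shown with the top on the left.

Stack      Input       Action
-----------------------------
D $        c :: num $  output D → A D'
A D' $     c :: num $  output A → c
c D' $     c :: num $  match 'c'
D' $       :: num $    output D' → :: A D'
:: A D' $  :: num $    match '::'
A D' $     num $       output A → num
num D' $   num $       match 'num'
D' $       $           output D' → ε
$          $           accept

The string is accepted.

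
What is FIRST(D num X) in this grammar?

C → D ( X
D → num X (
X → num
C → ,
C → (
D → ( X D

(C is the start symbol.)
{ '(', 'num' }

FIRST sets of the non-terminals involved (from the grammar, by fixed-point iteration):
  FIRST(D) = { '(', 'num' }

To compute FIRST(D num X), process the symbols left to right:
Symbol D is a non-terminal. Add FIRST(D) \ {ε} = { '(', 'num' }
D is not nullable (ε ∉ FIRST(D)), so stop here.
FIRST(D num X) = { '(', 'num' }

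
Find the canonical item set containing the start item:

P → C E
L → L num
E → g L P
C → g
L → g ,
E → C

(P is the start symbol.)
{ [C → . g], [P → . C E], [P' → . P] }

First, augment the grammar with P' → P
I₀ = CLOSURE({ [P' → . P] }):
  [P' → . P] has the dot before P: add [P → . C E]
  [P → . C E] has the dot before C: add [C → . g]
No further items can be added.

I₀ = { [C → . g], [P → . C E], [P' → . P] }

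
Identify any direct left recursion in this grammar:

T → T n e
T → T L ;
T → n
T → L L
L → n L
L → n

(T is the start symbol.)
Direct left recursion occurs when N → N α for some non-terminal N (the right-hand side begins with the left-hand side itself).

T → T n e: LEFT RECURSIVE (starts with T)
T → T L ;: LEFT RECURSIVE (starts with T)
T → n: starts with n
T → L L: starts with L
L → n L: starts with n
L → n: starts with n

The grammar has direct left recursion on: T.

Answer: Yes, T is left-recursive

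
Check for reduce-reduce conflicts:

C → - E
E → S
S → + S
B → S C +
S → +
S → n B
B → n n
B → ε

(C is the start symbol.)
A reduce-reduce conflict occurs when an LR(0) state has two complete items [A → α .] and [B → β .] — both call for a reduction, and with no lookahead the parser cannot choose between them.

Augment with C' → C and build the canonical LR(0) collection (I0 = CLOSURE({[C' → . C]}), then GOTO on every symbol after a dot until no new states appear). It has 14 states:
  I0: { [C → . - E], [C' → . C] }  — shift
  I1: { [C → - . E], [E → . S], [S → . + S], [S → . +], [S → . n B] }  — shift
  I2: { [C' → C .] }  — accept
  I3: { [S → + . S], [S → + .], [S → . + S], [S → . +], [S → . n B] }  — shift, reduce
  I4: { [C → - E .] }  — reduce
  I5: { [E → S .] }  — reduce
  I6: { [B → . S C +], [B → . n n], [B → .], [S → . + S], [S → . +], [S → . n B], [S → n . B] }  — shift, reduce
  I7: { [S → n B .] }  — reduce
  I8: { [B → S . C +], [C → . - E] }  — shift
  I9: { [B → . S C +], [B → . n n], [B → .], [B → n . n], [S → . + S], [S → . +], [S → . n B], [S → n . B] }  — shift, reduce
  I10: { [B → . S C +], [B → . n n], [B → .], [B → n . n], [B → n n .], [S → . + S], [S → . +], [S → . n B], [S → n . B] }  — shift, 2 reduces
  I11: { [B → S C . +] }  — shift
  I12: { [B → S C + .] }  — reduce
  I13: { [S → + S .] }  — reduce

I10 contains complete items [B → .], [B → n n .] — reduce-reduce conflict.

Answer: Yes — I10: [B → .] vs [B → n n .]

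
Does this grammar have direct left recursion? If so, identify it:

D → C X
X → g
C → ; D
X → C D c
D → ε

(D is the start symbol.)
Direct left recursion occurs when N → N α for some non-terminal N (the right-hand side begins with the left-hand side itself).

D → C X: starts with C
X → g: starts with g
C → ; D: starts with ';'
X → C D c: starts with C
D → ε: starts with ε

No direct left recursion found.

Answer: No direct left recursion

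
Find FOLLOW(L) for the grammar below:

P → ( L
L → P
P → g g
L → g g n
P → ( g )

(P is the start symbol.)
{ $ }

To compute FOLLOW(L), find every occurrence of L on a right-hand side N → α L β: add FIRST(β) \ {ε}, and if β is empty or nullable also add FOLLOW(N). Iterate to a fixed point.

In P → ( L: L is at the end, add FOLLOW(P)

The FOLLOW sets referred to above (computed the same way, to a fixed point):
  FOLLOW(P) = { $ }

Taking the union: FOLLOW(L) = { $ }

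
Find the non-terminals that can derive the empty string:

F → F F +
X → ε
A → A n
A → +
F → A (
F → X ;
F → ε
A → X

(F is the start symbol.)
A non-terminal is nullable if it can derive ε (the empty string): either it has an ε-production, or it has a production whose right-hand side consists entirely of nullable non-terminals.

ε-productions: X → ε, F → ε
So X, F are immediately nullable.
A → X: every symbol on the right is nullable, so A is nullable too.
Every non-terminal is now nullable.
Nullable = { 'A', 'F', 'X' }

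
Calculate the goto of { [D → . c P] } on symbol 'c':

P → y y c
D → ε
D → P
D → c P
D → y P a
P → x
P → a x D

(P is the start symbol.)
GOTO(I, 'c') = CLOSURE({ [A → αX.β] : [A → α.Xβ] ∈ I, X = 'c' })

Items with dot before 'c', with the dot advanced:
  [D → . c P] → [D → c . P]
Closure of the advanced items:
  [D → c . P] has the dot before P: add [P → . y y c], [P → . x], [P → . a x D]

GOTO = { [D → c . P], [P → . a x D], [P → . x], [P → . y y c] }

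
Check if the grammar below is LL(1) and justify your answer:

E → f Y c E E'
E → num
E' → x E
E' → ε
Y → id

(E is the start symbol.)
No. Predict set conflict for E': { 'x' }

A grammar is LL(1) if for each non-terminal N with multiple productions, the predict sets of those productions are pairwise disjoint, where PREDICT(N → α) = (FIRST(α) \ {ε}) ∪ (FOLLOW(N) if α ⇒* ε).

Relevant sets:
  FOLLOW(E') = { $, 'x' }

For E:
  PREDICT(E → f Y c E E') = { 'f' }
  PREDICT(E → num) = { 'num' }
For E':
  PREDICT(E' → x E) = { 'x' }
  PREDICT(E' → ε) = { $, 'x' }
Y has a single production, so nothing to check there.

Conflict found: Predict set conflict for E': { 'x' }
The grammar is NOT LL(1).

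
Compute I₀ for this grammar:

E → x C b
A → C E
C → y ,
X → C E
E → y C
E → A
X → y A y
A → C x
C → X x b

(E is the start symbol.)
{ [A → . C E], [A → . C x], [C → . X x b], [C → . y ,], [E → . A], [E → . x C b], [E → . y C], [E' → . E], [X → . C E], [X → . y A y] }

First, augment the grammar with E' → E
I₀ = CLOSURE({ [E' → . E] }):
  [E' → . E] has the dot before E: add [E → . x C b], [E → . y C], [E → . A]
  [E → . A] has the dot before A: add [A → . C E], [A → . C x]
  [A → . C E] has the dot before C: add [C → . y ,], [C → . X x b]
  [C → . X x b] has the dot before X: add [X → . C E], [X → . y A y]
No further items can be added.

I₀ = { [A → . C E], [A → . C x], [C → . X x b], [C → . y ,], [E → . A], [E → . x C b], [E → . y C], [E' → . E], [X → . C E], [X → . y A y] }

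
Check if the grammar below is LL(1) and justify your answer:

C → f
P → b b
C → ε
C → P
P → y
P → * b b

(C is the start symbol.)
Yes, the grammar is LL(1).

Relevant sets:
  FIRST(P) = { '*', 'b', 'y' }
  FOLLOW(C) = { $ }

For C:
  PREDICT(C → f) = { 'f' }
  PREDICT(C → ε) = { $ }
  PREDICT(C → P) = { '*', 'b', 'y' }
For P:
  PREDICT(P → b b) = { 'b' }
  PREDICT(P → y) = { 'y' }
  PREDICT(P → '*' b b) = { '*' }

All predict sets are disjoint. The grammar IS LL(1).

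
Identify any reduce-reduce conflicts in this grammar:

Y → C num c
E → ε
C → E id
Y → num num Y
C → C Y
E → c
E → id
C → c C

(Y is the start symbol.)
A reduce-reduce conflict occurs when an LR(0) state has two complete items [A → α .] and [B → β .] — both call for a reduction, and with no lookahead the parser cannot choose between them.

Augment with Y' → Y and build the canonical LR(0) collection (I0 = CLOSURE({[Y' → . Y]}), then GOTO on every symbol after a dot until no new states appear). It has 14 states:
  I0: { [C → . C Y], [C → . E id], [C → . c C], [E → . c], [E → . id], [E → .], [Y → . C num c], [Y → . num num Y], [Y' → . Y] }  — shift, reduce
  I1: { [C → . C Y], [C → . E id], [C → . c C], [C → C . Y], [E → . c], [E → . id], [E → .], [Y → . C num c], [Y → . num num Y], [Y → C . num c] }  — shift, reduce
  I2: { [C → E . id] }  — shift
  I3: { [Y' → Y .] }  — accept
  I4: { [C → . C Y], [C → . E id], [C → . c C], [C → c . C], [E → . c], [E → . id], [E → .], [E → c .] }  — shift, 2 reduces
  I5: { [E → id .] }  — reduce
  I6: { [Y → num . num Y] }  — shift
  I7: { [C → . C Y], [C → . E id], [C → . c C], [E → . c], [E → . id], [E → .], [Y → . C num c], [Y → . num num Y], [Y → num num . Y] }  — shift, reduce
  I8: { [Y → num num Y .] }  — reduce
  I9: { [C → . C Y], [C → . E id], [C → . c C], [C → C . Y], [C → c C .], [E → . c], [E → . id], [E → .], [Y → . C num c], [Y → . num num Y] }  — shift, 2 reduces
  I10: { [C → C Y .] }  — reduce
  I11: { [C → E id .] }  — reduce
  I12: { [Y → C num . c], [Y → num . num Y] }  — shift
  I13: { [Y → C num c .] }  — reduce

I4 contains complete items [E → .], [E → c .] — reduce-reduce conflict.
I9 contains complete items [C → c C .], [E → .] — reduce-reduce conflict.

Answer: Yes — I4: [E → .] vs [E → c .]; I9: [C → c C .] vs [E → .]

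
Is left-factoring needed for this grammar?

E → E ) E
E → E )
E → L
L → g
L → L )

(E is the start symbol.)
Left-factoring is needed when two productions for the same non-terminal
share a common prefix on the right-hand side.

Productions for E:
  E → E ) E
  E → E )
  E → L
Productions for L:
  L → g
  L → L )

Found common prefix 'E )' in productions for E

Answer: Yes, E has productions with common prefix 'E )'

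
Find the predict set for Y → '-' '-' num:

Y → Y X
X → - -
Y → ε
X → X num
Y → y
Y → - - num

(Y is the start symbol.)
PREDICT(Y → '-' '-' num) = (FIRST(RHS) \ {ε}) ∪ (FOLLOW(Y) if ε ∈ FIRST(RHS), i.e. RHS ⇒* ε)
FIRST('-' '-' num) = { '-' }
ε ∉ FIRST('-' '-' num), so FOLLOW(Y) is not added.
PREDICT(Y → '-' '-' num) = { '-' }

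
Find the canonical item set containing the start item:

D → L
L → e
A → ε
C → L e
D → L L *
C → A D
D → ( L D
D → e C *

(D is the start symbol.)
{ [D → . ( L D], [D → . L L *], [D → . L], [D → . e C *], [D' → . D], [L → . e] }

First, augment the grammar with D' → D
I₀ = CLOSURE({ [D' → . D] }):
  [D' → . D] has the dot before D: add [D → . L], [D → . L L *], [D → . ( L D], [D → . e C *]
  [D → . L] has the dot before L: add [L → . e]
No further items can be added.

I₀ = { [D → . ( L D], [D → . L L *], [D → . L], [D → . e C *], [D' → . D], [L → . e] }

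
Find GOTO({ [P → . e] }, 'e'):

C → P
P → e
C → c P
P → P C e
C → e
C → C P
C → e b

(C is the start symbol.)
GOTO(I, 'e') = CLOSURE({ [A → αX.β] : [A → α.Xβ] ∈ I, X = 'e' })

Items with dot before 'e', with the dot advanced:
  [P → . e] → [P → e .]
Closure adds nothing (no advanced item has the dot before a non-terminal).

GOTO = { [P → e .] }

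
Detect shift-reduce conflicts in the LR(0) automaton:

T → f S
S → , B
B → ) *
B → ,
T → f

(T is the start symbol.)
Yes — I2: [T → f .] vs [S → . , B]

A shift-reduce conflict occurs when an LR(0) state has both:
  - a complete (reduce) item [A → α .] (dot at the end), and
  - a shift item [B → β . c γ] (dot before a terminal).

Augment with T' → T and build the canonical LR(0) collection (I0 = CLOSURE({[T' → . T]}), then GOTO on every symbol after a dot until no new states appear). It has 9 states:
  I0: { [T → . f S], [T → . f], [T' → . T] }  — shift
  I1: { [T' → T .] }  — accept
  I2: { [S → . , B], [T → f . S], [T → f .] }  — shift, reduce
  I3: { [B → . ) *], [B → . ,], [S → , . B] }  — shift
  I4: { [T → f S .] }  — reduce
  I5: { [B → ) . *] }  — shift
  I6: { [B → , .] }  — reduce
  I7: { [S → , B .] }  — reduce
  I8: { [B → ) * .] }  — reduce

I2 contains reduce item [T → f .] and shift item [S → . , B] — shift-reduce conflict.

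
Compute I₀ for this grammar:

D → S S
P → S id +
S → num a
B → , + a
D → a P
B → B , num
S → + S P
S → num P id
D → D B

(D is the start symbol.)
{ [D → . D B], [D → . S S], [D → . a P], [D' → . D], [S → . + S P], [S → . num P id], [S → . num a] }

First, augment the grammar with D' → D
I₀ = CLOSURE({ [D' → . D] }):
  [D' → . D] has the dot before D: add [D → . S S], [D → . a P], [D → . D B]
  [D → . S S] has the dot before S: add [S → . num a], [S → . + S P], [S → . num P id]
No further items can be added.

I₀ = { [D → . D B], [D → . S S], [D → . a P], [D' → . D], [S → . + S P], [S → . num P id], [S → . num a] }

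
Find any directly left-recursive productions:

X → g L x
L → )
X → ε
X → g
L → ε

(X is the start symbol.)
X → g L x: starts with g
L → ): starts with ')'
X → ε: starts with ε
X → g: starts with g
L → ε: starts with ε

No direct left recursion found.

Answer: No direct left recursion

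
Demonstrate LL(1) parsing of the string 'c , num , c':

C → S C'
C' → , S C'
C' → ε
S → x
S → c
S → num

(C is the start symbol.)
LL(1) parsing maintains a stack (initially the start symbol over $) and the input. At each step: if the stack top is a terminal, match it against the current input token; if it is a non-terminal N, replace it with the RHS of M[N, lookahead] (the unique production whose predict set contains the lookahead).

Stack is shown with the top on the left.

Stack     Input          Action
-------------------------------
C $       c , num , c $  output C → S C'
S C' $    c , num , c $  output S → c
c C' $    c , num , c $  match 'c'
C' $      , num , c $    output C' → , S C'
, S C' $  , num , c $    match ','
S C' $    num , c $      output S → num
num C' $  num , c $      match 'num'
C' $      , c $          output C' → , S C'
, S C' $  , c $          match ','
S C' $    c $            output S → c
c C' $    c $            match 'c'
C' $      $              output C' → ε
$         $              accept

The string is accepted.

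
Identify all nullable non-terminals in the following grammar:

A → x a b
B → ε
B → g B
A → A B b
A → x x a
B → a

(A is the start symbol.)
ε-productions: B → ε
So B is immediately nullable.
No further non-terminal can be added: every production for the remaining non-terminals contains a terminal or a non-nullable non-terminal.
Nullable = { 'B' }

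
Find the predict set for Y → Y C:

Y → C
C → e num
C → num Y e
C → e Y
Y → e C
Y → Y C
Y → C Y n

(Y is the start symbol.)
{ 'e', 'num' }

PREDICT(Y → Y C) = (FIRST(RHS) \ {ε}) ∪ (FOLLOW(Y) if ε ∈ FIRST(RHS), i.e. RHS ⇒* ε)
FIRST(Y) = { 'e', 'num' }
FIRST(Y C) = { 'e', 'num' }
ε ∉ FIRST(Y C), so FOLLOW(Y) is not added.
PREDICT(Y → Y C) = { 'e', 'num' }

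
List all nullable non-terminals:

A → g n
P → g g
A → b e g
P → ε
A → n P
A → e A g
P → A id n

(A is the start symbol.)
ε-productions: P → ε
So P is immediately nullable.
No further non-terminal can be added: every production for the remaining non-terminals contains a terminal or a non-nullable non-terminal.
Nullable = { 'P' }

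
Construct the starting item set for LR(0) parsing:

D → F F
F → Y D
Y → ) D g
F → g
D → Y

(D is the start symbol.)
{ [D → . F F], [D → . Y], [D' → . D], [F → . Y D], [F → . g], [Y → . ) D g] }

First, augment the grammar with D' → D
I₀ = CLOSURE({ [D' → . D] }):
  [D' → . D] has the dot before D: add [D → . F F], [D → . Y]
  [D → . F F] has the dot before F: add [F → . Y D], [F → . g]
  [D → . Y] has the dot before Y: add [Y → . ) D g]
No further items can be added.

I₀ = { [D → . F F], [D → . Y], [D' → . D], [F → . Y D], [F → . g], [Y → . ) D g] }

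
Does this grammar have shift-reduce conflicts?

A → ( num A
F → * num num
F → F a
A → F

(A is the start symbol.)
Yes — I4: [A → F .] vs [F → F . a]

Augment with A' → A and build the canonical LR(0) collection (I0 = CLOSURE({[A' → . A]}), then GOTO on every symbol after a dot until no new states appear). It has 10 states:
  I0: { [A → . ( num A], [A → . F], [A' → . A], [F → . * num num], [F → . F a] }  — shift
  I1: { [A → ( . num A] }  — shift
  I2: { [F → * . num num] }  — shift
  I3: { [A' → A .] }  — accept
  I4: { [A → F .], [F → F . a] }  — shift, reduce
  I5: { [F → F a .] }  — reduce
  I6: { [F → * num . num] }  — shift
  I7: { [F → * num num .] }  — reduce
  I8: { [A → ( num . A], [A → . ( num A], [A → . F], [F → . * num num], [F → . F a] }  — shift
  I9: { [A → ( num A .] }  — reduce

I4 contains reduce item [A → F .] and shift item [F → F . a] — shift-reduce conflict.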